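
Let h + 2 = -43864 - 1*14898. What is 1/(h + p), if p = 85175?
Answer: 1/26411 ≈ 3.7863e-5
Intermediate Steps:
h = -58764 (h = -2 + (-43864 - 1*14898) = -2 + (-43864 - 14898) = -2 - 58762 = -58764)
1/(h + p) = 1/(-58764 + 85175) = 1/26411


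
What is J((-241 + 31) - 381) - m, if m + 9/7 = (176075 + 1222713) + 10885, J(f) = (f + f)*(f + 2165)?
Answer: -22890978/7 ≈ -3.2701e+6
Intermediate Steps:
J(f) = 2*f*(2165 + f) (J(f) = (2*f)*(2165 + f) = 2*f*(2165 + f))
m = 9867702/7 (m = -9/7 + ((176075 + 1222713) + 10885) = -9/7 + (1398788 + 10885) = -9/7 + 1409673 = 9867702/7 ≈ 1.4097e+6)
J((-241 + 31) - 381) - m = 2*((-241 + 31) - 381)*(2165 + ((-241 + 31) - 381)) - 1*9867702/7 = 2*(-210 - 381)*(2165 + (-210 - 381)) - 9867702/7 = 2*(-591)*(2165 - 591) - 9867702/7 = 2*(-591)*1574 - 9867702/7 = -1860468 - 9867702/7 = -22890978/7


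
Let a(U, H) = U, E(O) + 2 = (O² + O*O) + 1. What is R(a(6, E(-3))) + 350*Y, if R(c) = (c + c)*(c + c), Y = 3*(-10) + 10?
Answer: -6856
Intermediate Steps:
E(O) = -1 + 2*O² (E(O) = -2 + ((O² + O*O) + 1) = -2 + ((O² + O²) + 1) = -2 + (2*O² + 1) = -2 + (1 + 2*O²) = -1 + 2*O²)
Y = -20 (Y = -30 + 10 = -20)
R(c) = 4*c² (R(c) = (2*c)*(2*c) = 4*c²)
R(a(6, E(-3))) + 350*Y = 4*6² + 350*(-20) = 4*36 - 7000 = 144 - 7000 = -6856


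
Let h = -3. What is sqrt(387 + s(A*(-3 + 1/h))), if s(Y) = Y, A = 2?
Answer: sqrt(3423)/3 ≈ 19.502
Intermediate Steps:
sqrt(387 + s(A*(-3 + 1/h))) = sqrt(387 + 2*(-3 + 1/(-3))) = sqrt(387 + 2*(-3 - 1/3)) = sqrt(387 + 2*(-10/3)) = sqrt(387 - 20/3) = sqrt(1141/3) = sqrt(3423)/3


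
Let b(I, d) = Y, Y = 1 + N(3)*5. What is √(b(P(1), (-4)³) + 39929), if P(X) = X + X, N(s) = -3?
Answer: 3*√4435 ≈ 199.79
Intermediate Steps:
P(X) = 2*X
Y = -14 (Y = 1 - 3*5 = 1 - 15 = -14)
b(I, d) = -14
√(b(P(1), (-4)³) + 39929) = √(-14 + 39929) = √39915 = 3*√4435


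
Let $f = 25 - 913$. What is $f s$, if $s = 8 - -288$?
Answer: $-262848$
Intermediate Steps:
$f = -888$
$s = 296$ ($s = 8 + 288 = 296$)
$f s = \left(-888\right) 296 = -262848$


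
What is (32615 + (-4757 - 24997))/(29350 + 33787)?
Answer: 2861/63137 ≈ 0.045314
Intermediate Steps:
(32615 + (-4757 - 24997))/(29350 + 33787) = (32615 - 29754)/63137 = 2861*(1/63137) = 2861/63137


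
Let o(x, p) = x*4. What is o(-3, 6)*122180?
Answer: -1466160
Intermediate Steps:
o(x, p) = 4*x
o(-3, 6)*122180 = (4*(-3))*122180 = -12*122180 = -1466160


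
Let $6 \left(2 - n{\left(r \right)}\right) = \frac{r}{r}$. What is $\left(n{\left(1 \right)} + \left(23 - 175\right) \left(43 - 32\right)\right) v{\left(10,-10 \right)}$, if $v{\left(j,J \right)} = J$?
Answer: $\frac{50105}{3} \approx 16702.0$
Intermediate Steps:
$n{\left(r \right)} = \frac{11}{6}$ ($n{\left(r \right)} = 2 - \frac{r \frac{1}{r}}{6} = 2 - \frac{1}{6} = \frac{11}{6}$)
$\left(n{\left(1 \right)} + \left(23 - 175\right) \left(43 - 32\right)\right) v{\left(10,-10 \right)} = \left(\frac{11}{6} + \left(23 - 175\right) \left(43 - 32\right)\right) \left(-10\right) = \left(\frac{11}{6} - 1672\right) \left(-10\right) = \left(- \frac{10021}{6}\right) \left(-10\right) = \frac{50105}{3}$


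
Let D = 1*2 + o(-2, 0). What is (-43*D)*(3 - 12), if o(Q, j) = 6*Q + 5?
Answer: -1935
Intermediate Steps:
o(Q, j) = 5 + 6*Q
D = -5 (D = 1*2 + (5 + 6*(-2)) = 2 + (5 - 12) = 2 - 7 = -5)
(-43*D)*(3 - 12) = (-43*(-5))*(3 - 12) = 215*(-9) = -1935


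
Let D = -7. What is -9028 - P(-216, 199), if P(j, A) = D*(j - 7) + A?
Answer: -10788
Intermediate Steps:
P(j, A) = 49 + A - 7*j (P(j, A) = -7*(j - 7) + A = -7*(-7 + j) + A = (49 - 7*j) + A = 49 + A - 7*j)
-9028 - P(-216, 199) = -9028 - (49 + 199 - 7*(-216)) = -9028 - (49 + 199 + 1512) = -9028 - 1*1760 = -9028 - 1760 = -10788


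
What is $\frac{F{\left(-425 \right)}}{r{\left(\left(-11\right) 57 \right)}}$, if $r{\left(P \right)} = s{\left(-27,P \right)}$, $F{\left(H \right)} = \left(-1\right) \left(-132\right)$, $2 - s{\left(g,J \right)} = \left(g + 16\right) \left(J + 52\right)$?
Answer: $- \frac{132}{6323} \approx -0.020876$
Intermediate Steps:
$s{\left(g,J \right)} = 2 - \left(16 + g\right) \left(52 + J\right)$ ($s{\left(g,J \right)} = 2 - \left(g + 16\right) \left(J + 52\right) = 2 - \left(16 + g\right) \left(52 + J\right)$)
$F{\left(H \right)} = 132$
$r{\left(P \right)} = 574 + 11 P$ ($r{\left(P \right)} = -830 - -1404 - 16 P - P \left(-27\right) = -830 + 1404 - 16 P + 27 P = 574 + 11 P$)
$\frac{F{\left(-425 \right)}}{r{\left(\left(-11\right) 57 \right)}} = \frac{132}{574 + 11 \left(\left(-11\right) 57\right)} = \frac{132}{574 + 11 \left(-627\right)} = \frac{132}{574 - 6897} = \frac{132}{-6323} = 132 \left(- \frac{1}{6323}\right) = - \frac{132}{6323}$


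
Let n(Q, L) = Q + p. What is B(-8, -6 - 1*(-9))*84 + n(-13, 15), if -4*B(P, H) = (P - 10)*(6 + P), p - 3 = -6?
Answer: -772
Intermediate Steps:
p = -3 (p = 3 - 6 = -3)
B(P, H) = -(-10 + P)*(6 + P)/4 (B(P, H) = -(P - 10)*(6 + P)/4 = -(-10 + P)*(6 + P)/4)
n(Q, L) = -3 + Q (n(Q, L) = Q - 3 = -3 + Q)
B(-8, -6 - 1*(-9))*84 + n(-13, 15) = (15 - 8 - ¼*(-8)²)*84 + (-3 - 13) = (15 - 8 - ¼*64)*84 - 16 = (15 - 8 - 16)*84 - 16 = -9*84 - 16 = -756 - 16 = -772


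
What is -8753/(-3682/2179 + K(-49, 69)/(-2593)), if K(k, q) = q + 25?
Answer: 49455736691/9752252 ≈ 5071.2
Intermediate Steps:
K(k, q) = 25 + q
-8753/(-3682/2179 + K(-49, 69)/(-2593)) = -8753/(-3682/2179 + (25 + 69)/(-2593)) = -8753/(-3682*1/2179 + 94*(-1/2593)) = -8753/(-3682/2179 - 94/2593) = -8753/(-9752252/5650147) = -8753*(-5650147/9752252) = 49455736691/9752252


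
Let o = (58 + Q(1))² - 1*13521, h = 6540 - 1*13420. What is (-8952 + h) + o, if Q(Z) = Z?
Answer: -25872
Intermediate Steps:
h = -6880 (h = 6540 - 13420 = -6880)
o = -10040 (o = (58 + 1)² - 1*13521 = 59² - 13521 = 3481 - 13521 = -10040)
(-8952 + h) + o = (-8952 - 6880) - 10040 = -15832 - 10040 = -25872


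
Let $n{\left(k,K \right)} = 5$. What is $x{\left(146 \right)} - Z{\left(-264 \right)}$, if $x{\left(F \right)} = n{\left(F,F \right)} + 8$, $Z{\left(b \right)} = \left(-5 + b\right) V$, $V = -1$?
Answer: $-256$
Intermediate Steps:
$Z{\left(b \right)} = 5 - b$ ($Z{\left(b \right)} = \left(-5 + b\right) \left(-1\right) = 5 - b$)
$x{\left(F \right)} = 13$ ($x{\left(F \right)} = 5 + 8 = 13$)
$x{\left(146 \right)} - Z{\left(-264 \right)} = 13 - \left(5 - -264\right) = 13 - \left(5 + 264\right) = 13 - 269 = -256$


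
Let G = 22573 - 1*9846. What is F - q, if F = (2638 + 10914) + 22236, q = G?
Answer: 23061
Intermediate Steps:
G = 12727 (G = 22573 - 9846 = 12727)
q = 12727
F = 35788 (F = 13552 + 22236 = 35788)
F - q = 35788 - 1*12727 = 35788 - 12727 = 23061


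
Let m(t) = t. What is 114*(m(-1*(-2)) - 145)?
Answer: -16302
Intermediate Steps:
114*(m(-1*(-2)) - 145) = 114*(-1*(-2) - 145) = 114*(2 - 145) = 114*(-143) = -16302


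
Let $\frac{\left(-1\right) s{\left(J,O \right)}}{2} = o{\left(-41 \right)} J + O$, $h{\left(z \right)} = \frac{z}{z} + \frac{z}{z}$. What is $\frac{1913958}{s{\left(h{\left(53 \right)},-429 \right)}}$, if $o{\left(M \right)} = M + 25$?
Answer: $\frac{956979}{461} \approx 2075.9$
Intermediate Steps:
$o{\left(M \right)} = 25 + M$
$h{\left(z \right)} = 2$ ($h{\left(z \right)} = 1 + 1 = 2$)
$s{\left(J,O \right)} = - 2 O + 32 J$ ($s{\left(J,O \right)} = - 2 \left(\left(25 - 41\right) J + O\right) = - 2 \left(- 16 J + O\right) = - 2 \left(O - 16 J\right) = - 2 O + 32 J$)
$\frac{1913958}{s{\left(h{\left(53 \right)},-429 \right)}} = \frac{1913958}{\left(-2\right) \left(-429\right) + 32 \cdot 2} = \frac{1913958}{858 + 64} = \frac{1913958}{922} = 1913958 \cdot \frac{1}{922} = \frac{956979}{461}$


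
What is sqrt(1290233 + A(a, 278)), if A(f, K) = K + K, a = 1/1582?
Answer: 3*sqrt(143421) ≈ 1136.1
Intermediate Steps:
a = 1/1582 ≈ 0.00063211
A(f, K) = 2*K
sqrt(1290233 + A(a, 278)) = sqrt(1290233 + 2*278) = sqrt(1290233 + 556) = sqrt(1290789) = 3*sqrt(143421)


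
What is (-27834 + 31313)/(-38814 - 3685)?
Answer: -3479/42499 ≈ -0.081861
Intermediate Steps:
(-27834 + 31313)/(-38814 - 3685) = 3479/(-42499) = 3479*(-1/42499) = -3479/42499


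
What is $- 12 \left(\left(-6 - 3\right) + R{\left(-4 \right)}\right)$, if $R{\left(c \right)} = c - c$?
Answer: $108$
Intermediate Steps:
$R{\left(c \right)} = 0$
$- 12 \left(\left(-6 - 3\right) + R{\left(-4 \right)}\right) = - 12 \left(\left(-6 - 3\right) + 0\right) = - 12 \left(-9 + 0\right) = \left(-12\right) \left(-9\right) = 108$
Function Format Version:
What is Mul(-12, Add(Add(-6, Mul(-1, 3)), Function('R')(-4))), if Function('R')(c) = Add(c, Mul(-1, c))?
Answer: 108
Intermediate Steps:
Function('R')(c) = 0
Mul(-12, Add(Add(-6, Mul(-1, 3)), Function('R')(-4))) = Mul(-12, Add(Add(-6, Mul(-1, 3)), 0)) = Mul(-12, Add(Add(-6, -3), 0)) = Mul(-12, Add(-9, 0)) = Mul(-12, -9) = 108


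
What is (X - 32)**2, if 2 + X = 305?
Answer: 73441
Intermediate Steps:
X = 303 (X = -2 + 305 = 303)
(X - 32)**2 = (303 - 32)**2 = 271**2 = 73441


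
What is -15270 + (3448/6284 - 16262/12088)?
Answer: -144998107353/9495124 ≈ -15271.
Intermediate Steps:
-15270 + (3448/6284 - 16262/12088) = -15270 + (3448*(1/6284) - 16262*1/12088) = -15270 + (862/1571 - 8131/6044) = -15270 - 7563873/9495124 = -144998107353/9495124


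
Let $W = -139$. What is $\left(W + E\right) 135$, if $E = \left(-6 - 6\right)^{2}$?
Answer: $675$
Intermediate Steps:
$E = 144$ ($E = \left(-12\right)^{2} = 144$)
$\left(W + E\right) 135 = \left(-139 + 144\right) 135 = 5 \cdot 135 = 675$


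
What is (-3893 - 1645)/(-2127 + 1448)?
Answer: 5538/679 ≈ 8.1561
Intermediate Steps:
(-3893 - 1645)/(-2127 + 1448) = -5538/(-679) = -5538*(-1/679) = 5538/679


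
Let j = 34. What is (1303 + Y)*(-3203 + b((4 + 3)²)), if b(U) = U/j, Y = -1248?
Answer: -5986915/34 ≈ -1.7609e+5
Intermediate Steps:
b(U) = U/34
(1303 + Y)*(-3203 + b((4 + 3)²)) = (1303 - 1248)*(-3203 + (4 + 3)²/34) = 55*(-3203 + (1/34)*7²) = 55*(-3203 + (1/34)*49) = 55*(-3203 + 49/34) = 55*(-108853/34) = -5986915/34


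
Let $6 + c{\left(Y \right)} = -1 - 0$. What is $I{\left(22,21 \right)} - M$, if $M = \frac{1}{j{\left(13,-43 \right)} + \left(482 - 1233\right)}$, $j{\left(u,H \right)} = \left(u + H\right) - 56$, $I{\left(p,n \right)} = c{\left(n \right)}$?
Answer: $- \frac{5858}{837} \approx -6.9988$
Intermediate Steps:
$c{\left(Y \right)} = -7$ ($c{\left(Y \right)} = -6 - 1 = -7$)
$I{\left(p,n \right)} = -7$
$j{\left(u,H \right)} = -56 + H + u$ ($j{\left(u,H \right)} = \left(H + u\right) - 56 = -56 + H + u$)
$M = - \frac{1}{837}$ ($M = \frac{1}{\left(-56 - 43 + 13\right) + \left(482 - 1233\right)} = \frac{1}{-86 - 751} = \frac{1}{-837} = - \frac{1}{837} \approx -0.0011947$)
$I{\left(22,21 \right)} - M = -7 - - \frac{1}{837} = -7 + \frac{1}{837} = - \frac{5858}{837}$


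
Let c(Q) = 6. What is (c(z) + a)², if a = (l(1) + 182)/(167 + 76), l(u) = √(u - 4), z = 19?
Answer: (1640 + I*√3)²/59049 ≈ 45.549 + 0.09621*I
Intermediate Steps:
l(u) = √(-4 + u)
a = 182/243 + I*√3/243 (a = (√(-4 + 1) + 182)/(167 + 76) = (√(-3) + 182)/243 = (I*√3 + 182)*(1/243) = (182 + I*√3)*(1/243) = 182/243 + I*√3/243 ≈ 0.74897 + 0.0071278*I)
(c(z) + a)² = (6 + (182/243 + I*√3/243))² = (1640/243 + I*√3/243)²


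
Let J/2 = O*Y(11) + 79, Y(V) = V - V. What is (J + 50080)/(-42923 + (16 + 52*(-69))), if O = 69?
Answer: -50238/46495 ≈ -1.0805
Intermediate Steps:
Y(V) = 0
J = 158 (J = 2*(69*0 + 79) = 2*(0 + 79) = 2*79 = 158)
(J + 50080)/(-42923 + (16 + 52*(-69))) = (158 + 50080)/(-42923 + (16 + 52*(-69))) = 50238/(-42923 + (16 - 3588)) = 50238/(-42923 - 3572) = 50238/(-46495) = 50238*(-1/46495) = -50238/46495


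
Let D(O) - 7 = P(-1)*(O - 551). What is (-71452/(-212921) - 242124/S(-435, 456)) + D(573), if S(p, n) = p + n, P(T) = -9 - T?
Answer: -17435813447/1490447 ≈ -11698.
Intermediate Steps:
S(p, n) = n + p
D(O) = 4415 - 8*O (D(O) = 7 + (-9 - 1*(-1))*(O - 551) = 7 + (-9 + 1)*(-551 + O) = 7 - 8*(-551 + O) = 7 + (4408 - 8*O) = 4415 - 8*O)
(-71452/(-212921) - 242124/S(-435, 456)) + D(573) = (-71452/(-212921) - 242124/(456 - 435)) + (4415 - 8*573) = (-71452*(-1/212921) - 242124/21) + (4415 - 4584) = (71452/212921 - 242124*1/21) - 169 = (71452/212921 - 80708/7) - 169 = -17183927904/1490447 - 169 = -17435813447/1490447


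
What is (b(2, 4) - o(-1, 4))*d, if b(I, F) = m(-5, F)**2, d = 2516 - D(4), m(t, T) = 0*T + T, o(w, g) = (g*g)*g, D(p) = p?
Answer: -120576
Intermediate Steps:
o(w, g) = g**3 (o(w, g) = g**2*g = g**3)
m(t, T) = T (m(t, T) = 0 + T = T)
d = 2512 (d = 2516 - 1*4 = 2516 - 4 = 2512)
b(I, F) = F**2
(b(2, 4) - o(-1, 4))*d = (4**2 - 1*4**3)*2512 = (16 - 1*64)*2512 = (16 - 64)*2512 = -48*2512 = -120576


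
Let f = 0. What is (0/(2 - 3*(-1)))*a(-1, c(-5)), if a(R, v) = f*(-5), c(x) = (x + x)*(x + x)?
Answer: 0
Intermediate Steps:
c(x) = 4*x² (c(x) = (2*x)*(2*x) = 4*x²)
a(R, v) = 0 (a(R, v) = 0*(-5) = 0)
(0/(2 - 3*(-1)))*a(-1, c(-5)) = (0/(2 - 3*(-1)))*0 = (0/(2 + 3))*0 = (0/5)*0 = ((⅕)*0)*0 = 0*0 = 0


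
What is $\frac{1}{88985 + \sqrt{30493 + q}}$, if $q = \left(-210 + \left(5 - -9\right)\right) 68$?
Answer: $\frac{17797}{1583662612} - \frac{\sqrt{17165}}{7918313060} \approx 1.1221 \cdot 10^{-5}$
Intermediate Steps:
$q = -13328$ ($q = \left(-210 + \left(5 + 9\right)\right) 68 = \left(-210 + 14\right) 68 = \left(-196\right) 68 = -13328$)
$\frac{1}{88985 + \sqrt{30493 + q}} = \frac{1}{88985 + \sqrt{30493 - 13328}} = \frac{1}{88985 + \sqrt{17165}}$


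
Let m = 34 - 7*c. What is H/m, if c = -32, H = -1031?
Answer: -1031/258 ≈ -3.9961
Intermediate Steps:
m = 258 (m = 34 - 7*(-32) = 34 + 224 = 258)
H/m = -1031/258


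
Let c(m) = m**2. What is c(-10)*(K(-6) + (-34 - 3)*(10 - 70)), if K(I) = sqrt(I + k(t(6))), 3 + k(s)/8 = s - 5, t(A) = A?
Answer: 222000 + 100*I*sqrt(22) ≈ 2.22e+5 + 469.04*I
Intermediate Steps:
k(s) = -64 + 8*s (k(s) = -24 + 8*(s - 5) = -24 + 8*(-5 + s) = -24 + (-40 + 8*s) = -64 + 8*s)
K(I) = sqrt(-16 + I) (K(I) = sqrt(I + (-64 + 8*6)) = sqrt(I + (-64 + 48)) = sqrt(I - 16) = sqrt(-16 + I))
c(-10)*(K(-6) + (-34 - 3)*(10 - 70)) = (-10)**2*(sqrt(-16 - 6) + (-34 - 3)*(10 - 70)) = 100*(sqrt(-22) - 37*(-60)) = 100*(I*sqrt(22) + 2220) = 100*(2220 + I*sqrt(22)) = 222000 + 100*I*sqrt(22)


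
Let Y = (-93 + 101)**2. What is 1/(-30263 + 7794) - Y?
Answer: -1438017/22469 ≈ -64.000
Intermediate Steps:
Y = 64 (Y = 8**2 = 64)
1/(-30263 + 7794) - Y = 1/(-30263 + 7794) - 1*64 = 1/(-22469) - 64 = -1/22469 - 64 = -1438017/22469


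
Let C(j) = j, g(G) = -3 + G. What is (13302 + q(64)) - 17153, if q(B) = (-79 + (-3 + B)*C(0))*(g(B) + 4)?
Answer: -8986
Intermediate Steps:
q(B) = -79 - 79*B (q(B) = (-79 + (-3 + B)*0)*((-3 + B) + 4) = (-79 + 0)*(1 + B) = -79*(1 + B) = -79 - 79*B)
(13302 + q(64)) - 17153 = (13302 + (-79 - 79*64)) - 17153 = (13302 + (-79 - 5056)) - 17153 = (13302 - 5135) - 17153 = 8167 - 17153 = -8986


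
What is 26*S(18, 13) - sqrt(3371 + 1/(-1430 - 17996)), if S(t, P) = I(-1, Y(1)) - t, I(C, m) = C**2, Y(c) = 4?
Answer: -442 - sqrt(1272112484170)/19426 ≈ -500.06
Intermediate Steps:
S(t, P) = 1 - t (S(t, P) = (-1)**2 - t = 1 - t)
26*S(18, 13) - sqrt(3371 + 1/(-1430 - 17996)) = 26*(1 - 1*18) - sqrt(3371 + 1/(-1430 - 17996)) = 26*(1 - 18) - sqrt(3371 + 1/(-19426)) = 26*(-17) - sqrt(3371 - 1/19426) = -442 - sqrt(65485045/19426) = -442 - sqrt(1272112484170)/19426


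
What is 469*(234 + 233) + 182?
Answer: 219205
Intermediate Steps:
469*(234 + 233) + 182 = 469*467 + 182 = 219023 + 182 = 219205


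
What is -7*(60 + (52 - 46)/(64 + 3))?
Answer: -28182/67 ≈ -420.63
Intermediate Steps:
-7*(60 + (52 - 46)/(64 + 3)) = -7*(60 + 6/67) = -7*4026/67 = -28182/67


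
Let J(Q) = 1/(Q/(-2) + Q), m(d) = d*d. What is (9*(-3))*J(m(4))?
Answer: -27/8 ≈ -3.3750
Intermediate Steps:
m(d) = d²
J(Q) = 2/Q (J(Q) = 1/(Q*(-½) + Q) = 1/(-Q/2 + Q) = 1/(Q/2) = 2/Q)
(9*(-3))*J(m(4)) = (9*(-3))*(2/(4²)) = -54/16 = -27*⅛ = -27/8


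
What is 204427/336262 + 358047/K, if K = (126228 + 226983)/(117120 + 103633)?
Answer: 8859401222660513/39590479094 ≈ 2.2378e+5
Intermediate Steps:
K = 353211/220753 ≈ 1.6000
204427/336262 + 358047/K = 204427/336262 + 358047/(353211/220753) = 204427*(1/336262) + 358047*(220753/353211) = 204427/336262 + 26346649797/117737 = 8859401222660513/39590479094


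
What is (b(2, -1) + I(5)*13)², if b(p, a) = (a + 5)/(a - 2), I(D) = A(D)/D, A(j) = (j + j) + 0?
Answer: 5476/9 ≈ 608.44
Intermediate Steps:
A(j) = 2*j (A(j) = 2*j + 0 = 2*j)
I(D) = 2 (I(D) = (2*D)/D = 2)
b(p, a) = (5 + a)/(-2 + a)
(b(2, -1) + I(5)*13)² = ((5 - 1)/(-2 - 1) + 2*13)² = (4/(-3) + 26)² = (-⅓*4 + 26)² = (-4/3 + 26)² = (74/3)² = 5476/9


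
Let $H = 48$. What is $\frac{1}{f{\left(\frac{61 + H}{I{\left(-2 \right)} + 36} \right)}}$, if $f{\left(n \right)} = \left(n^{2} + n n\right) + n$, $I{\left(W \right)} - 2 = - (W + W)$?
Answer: $\frac{441}{7085} \approx 0.062244$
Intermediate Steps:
$I{\left(W \right)} = 2 - 2 W$ ($I{\left(W \right)} = 2 - \left(W + W\right) = 2 - 2 W$)
$f{\left(n \right)} = n + 2 n^{2}$ ($f{\left(n \right)} = \left(n^{2} + n^{2}\right) + n = 2 n^{2} + n = n + 2 n^{2}$)
$\frac{1}{f{\left(\frac{61 + H}{I{\left(-2 \right)} + 36} \right)}} = \frac{1}{\frac{61 + 48}{\left(2 - -4\right) + 36} \left(1 + 2 \frac{61 + 48}{\left(2 - -4\right) + 36}\right)} = \frac{1}{\frac{109}{\left(2 + 4\right) + 36} \left(1 + 2 \frac{109}{\left(2 + 4\right) + 36}\right)} = \frac{1}{\frac{109}{6 + 36} \left(1 + 2 \frac{109}{6 + 36}\right)} = \frac{1}{\frac{109}{42} \left(1 + 2 \cdot \frac{109}{42}\right)} = \frac{1}{\frac{109}{42} \left(1 + \frac{109}{21}\right)} = \frac{1}{\frac{109}{42} \cdot \frac{130}{21}} = \frac{1}{\frac{7085}{441}} = \frac{441}{7085}$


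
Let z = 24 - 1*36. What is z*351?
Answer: -4212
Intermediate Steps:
z = -12 (z = 24 - 36 = -12)
z*351 = -12*351 = -4212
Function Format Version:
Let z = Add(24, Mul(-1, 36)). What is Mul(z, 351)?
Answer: -4212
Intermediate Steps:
z = -12 (z = Add(24, -36) = -12)
Mul(z, 351) = Mul(-12, 351) = -4212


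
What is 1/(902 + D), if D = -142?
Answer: 1/760 ≈ 0.0013158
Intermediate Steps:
1/(902 + D) = 1/(902 - 142) = 1/760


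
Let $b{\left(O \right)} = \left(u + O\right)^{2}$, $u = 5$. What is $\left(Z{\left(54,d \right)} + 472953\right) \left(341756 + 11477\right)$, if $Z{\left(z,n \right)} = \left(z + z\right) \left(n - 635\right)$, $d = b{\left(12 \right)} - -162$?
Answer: $160043160873$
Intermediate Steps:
$b{\left(O \right)} = \left(5 + O\right)^{2}$
$d = 451$ ($d = \left(5 + 12\right)^{2} - -162 = 17^{2} + 162 = 289 + 162 = 451$)
$Z{\left(z,n \right)} = 2 z \left(-635 + n\right)$
$\left(Z{\left(54,d \right)} + 472953\right) \left(341756 + 11477\right) = \left(2 \cdot 54 \left(-635 + 451\right) + 472953\right) \left(341756 + 11477\right) = \left(2 \cdot 54 \left(-184\right) + 472953\right) 353233 = \left(-19872 + 472953\right) 353233 = 453081 \cdot 353233 = 160043160873$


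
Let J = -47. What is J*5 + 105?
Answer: -130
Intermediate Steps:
J*5 + 105 = -47*5 + 105 = -235 + 105 = -130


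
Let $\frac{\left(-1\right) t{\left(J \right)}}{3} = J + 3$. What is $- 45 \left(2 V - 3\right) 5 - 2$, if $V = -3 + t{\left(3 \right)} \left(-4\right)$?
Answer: $-30377$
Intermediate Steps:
$t{\left(J \right)} = -9 - 3 J$ ($t{\left(J \right)} = - 3 \left(J + 3\right) = - 3 \left(3 + J\right) = -9 - 3 J$)
$V = 69$ ($V = -3 + \left(-9 - 9\right) \left(-4\right) = -3 - -72 = -3 + 72 = 69$)
$- 45 \left(2 V - 3\right) 5 - 2 = - 45 \left(2 \cdot 69 - 3\right) 5 - 2 = - 45 \left(138 - 3\right) 5 - 2 = - 45 \cdot 135 \cdot 5 - 2 = \left(-45\right) 675 - 2 = -30375 - 2 = -30377$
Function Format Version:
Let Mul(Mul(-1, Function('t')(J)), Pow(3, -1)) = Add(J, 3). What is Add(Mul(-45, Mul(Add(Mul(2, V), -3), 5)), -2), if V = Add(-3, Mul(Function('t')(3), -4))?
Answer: -30377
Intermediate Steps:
Function('t')(J) = Add(-9, Mul(-3, J)) (Function('t')(J) = Mul(-3, Add(J, 3)) = Mul(-3, Add(3, J)) = Add(-9, Mul(-3, J)))
V = 69 (V = Add(-3, Mul(Add(-9, Mul(-3, 3)), -4)) = Add(-3, Mul(Add(-9, -9), -4)) = Add(-3, Mul(-18, -4)) = Add(-3, 72) = 69)
Add(Mul(-45, Mul(Add(Mul(2, V), -3), 5)), -2) = Add(Mul(-45, Mul(Add(Mul(2, 69), -3), 5)), -2) = Add(Mul(-45, Mul(Add(138, -3), 5)), -2) = Add(Mul(-45, Mul(135, 5)), -2) = Add(Mul(-45, 675), -2) = Add(-30375, -2) = -30377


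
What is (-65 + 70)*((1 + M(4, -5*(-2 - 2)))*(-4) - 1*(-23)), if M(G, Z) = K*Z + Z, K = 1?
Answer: -705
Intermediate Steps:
M(G, Z) = 2*Z (M(G, Z) = 1*Z + Z = Z + Z = 2*Z)
(-65 + 70)*((1 + M(4, -5*(-2 - 2)))*(-4) - 1*(-23)) = (-65 + 70)*((1 + 2*(-5*(-2 - 2)))*(-4) - 1*(-23)) = 5*((1 + 2*(-5*(-4)))*(-4) + 23) = 5*((1 + 2*20)*(-4) + 23) = 5*((1 + 40)*(-4) + 23) = 5*(41*(-4) + 23) = 5*(-164 + 23) = 5*(-141) = -705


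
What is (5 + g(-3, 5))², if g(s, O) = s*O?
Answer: 100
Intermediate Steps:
g(s, O) = O*s
(5 + g(-3, 5))² = (5 + 5*(-3))² = (5 - 15)² = (-10)² = 100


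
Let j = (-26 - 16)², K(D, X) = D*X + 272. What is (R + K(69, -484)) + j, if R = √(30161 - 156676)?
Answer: -31360 + I*√126515 ≈ -31360.0 + 355.69*I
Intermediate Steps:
K(D, X) = 272 + D*X
R = I*√126515 (R = √(-126515) = I*√126515 ≈ 355.69*I)
j = 1764 (j = (-42)² = 1764)
(R + K(69, -484)) + j = (I*√126515 + (272 + 69*(-484))) + 1764 = (I*√126515 + (272 - 33396)) + 1764 = (I*√126515 - 33124) + 1764 = (-33124 + I*√126515) + 1764 = -31360 + I*√126515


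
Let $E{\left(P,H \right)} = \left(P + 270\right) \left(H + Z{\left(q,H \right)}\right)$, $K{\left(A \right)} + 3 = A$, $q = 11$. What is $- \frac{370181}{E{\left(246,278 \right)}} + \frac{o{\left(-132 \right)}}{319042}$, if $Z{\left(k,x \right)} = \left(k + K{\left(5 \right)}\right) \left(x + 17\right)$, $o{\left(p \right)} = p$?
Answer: $- \frac{59191715629}{338552694468} \approx -0.17484$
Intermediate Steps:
$K{\left(A \right)} = -3 + A$
$Z{\left(k,x \right)} = \left(2 + k\right) \left(17 + x\right)$ ($Z{\left(k,x \right)} = \left(k + \left(-3 + 5\right)\right) \left(x + 17\right) = \left(k + 2\right) \left(17 + x\right) = \left(2 + k\right) \left(17 + x\right)$)
$E{\left(P,H \right)} = \left(221 + 14 H\right) \left(270 + P\right)$ ($E{\left(P,H \right)} = \left(P + 270\right) \left(H + \left(34 + 2 H + 17 \cdot 11 + 11 H\right)\right) = \left(270 + P\right) \left(H + \left(34 + 2 H + 187 + 11 H\right)\right) = \left(270 + P\right) \left(H + \left(221 + 13 H\right)\right) = \left(270 + P\right) \left(221 + 14 H\right) = \left(221 + 14 H\right) \left(270 + P\right)$)
$- \frac{370181}{E{\left(246,278 \right)}} + \frac{o{\left(-132 \right)}}{319042} = - \frac{370181}{59670 + 221 \cdot 246 + 3780 \cdot 278 + 14 \cdot 278 \cdot 246} - \frac{132}{319042} = - \frac{370181}{59670 + 54366 + 1050840 + 957432} - \frac{66}{159521} = - \frac{370181}{2122308} - \frac{66}{159521} = - \frac{59191715629}{338552694468}$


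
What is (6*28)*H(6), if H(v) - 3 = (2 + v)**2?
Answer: 11256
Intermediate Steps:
H(v) = 3 + (2 + v)**2
(6*28)*H(6) = (6*28)*(3 + (2 + 6)**2) = 168*(3 + 8**2) = 168*(3 + 64) = 168*67 = 11256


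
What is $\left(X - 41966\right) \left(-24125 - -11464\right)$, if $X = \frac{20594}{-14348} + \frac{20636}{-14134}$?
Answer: $\frac{26939653832406799}{50698658} \approx 5.3137 \cdot 10^{8}$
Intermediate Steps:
$X = - \frac{146790231}{50698658}$ ($X = 20594 \left(- \frac{1}{14348}\right) + 20636 \left(- \frac{1}{14134}\right) = - \frac{10297}{7174} - \frac{10318}{7067} = - \frac{146790231}{50698658} \approx -2.8953$)
$\left(X - 41966\right) \left(-24125 - -11464\right) = \left(- \frac{146790231}{50698658} - 41966\right) \left(-24125 - -11464\right) = - \frac{2127766671859 \left(-24125 + \left(-1658 + 13122\right)\right)}{50698658} = - \frac{2127766671859 \left(-24125 + 11464\right)}{50698658} = \left(- \frac{2127766671859}{50698658}\right) \left(-12661\right) = \frac{26939653832406799}{50698658}$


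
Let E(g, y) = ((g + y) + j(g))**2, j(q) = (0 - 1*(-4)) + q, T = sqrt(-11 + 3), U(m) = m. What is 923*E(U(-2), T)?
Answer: -7384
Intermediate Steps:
T = 2*I*sqrt(2) (T = sqrt(-8) = 2*I*sqrt(2) ≈ 2.8284*I)
j(q) = 4 + q (j(q) = (0 + 4) + q = 4 + q)
E(g, y) = (4 + y + 2*g)**2 (E(g, y) = ((g + y) + (4 + g))**2 = (4 + y + 2*g)**2)
923*E(U(-2), T) = 923*(4 + 2*I*sqrt(2) + 2*(-2))**2 = 923*(4 + 2*I*sqrt(2) - 4)**2 = 923*(2*I*sqrt(2))**2 = 923*(-8) = -7384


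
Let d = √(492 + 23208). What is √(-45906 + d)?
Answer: √(-45906 + 10*√237) ≈ 213.9*I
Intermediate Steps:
d = 10*√237 (d = √23700 = 10*√237 ≈ 153.95)
√(-45906 + d) = √(-45906 + 10*√237)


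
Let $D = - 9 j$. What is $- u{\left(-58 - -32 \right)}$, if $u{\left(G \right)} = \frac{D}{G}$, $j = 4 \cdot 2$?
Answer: $- \frac{36}{13} \approx -2.7692$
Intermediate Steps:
$j = 8$
$D = -72$ ($D = \left(-9\right) 8 = -72$)
$u{\left(G \right)} = - \frac{72}{G}$
$- u{\left(-58 - -32 \right)} = - \frac{-72}{-58 - -32} = - \frac{-72}{-58 + 32} = - \frac{-72}{-26} = - \frac{\left(-72\right) \left(-1\right)}{26} = \left(-1\right) \frac{36}{13} = - \frac{36}{13}$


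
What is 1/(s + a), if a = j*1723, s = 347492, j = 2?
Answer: 1/350938 ≈ 2.8495e-6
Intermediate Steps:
a = 3446 (a = 2*1723 = 3446)
1/(s + a) = 1/(347492 + 3446) = 1/350938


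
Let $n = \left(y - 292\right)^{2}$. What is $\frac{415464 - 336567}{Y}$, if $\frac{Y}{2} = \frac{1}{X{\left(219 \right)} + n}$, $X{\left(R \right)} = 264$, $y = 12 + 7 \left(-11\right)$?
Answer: $\frac{10076172561}{2} \approx 5.0381 \cdot 10^{9}$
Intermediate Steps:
$y = -65$ ($y = 12 - 77 = -65$)
$n = 127449$ ($n = \left(-65 - 292\right)^{2} = \left(-357\right)^{2} = 127449$)
$Y = \frac{2}{127713}$ ($Y = \frac{2}{264 + 127449} = \frac{2}{127713} \approx 1.566 \cdot 10^{-5}$)
$\frac{415464 - 336567}{Y} = \frac{415464 - 336567}{\frac{2}{127713}} = \left(415464 - 336567\right) \frac{127713}{2} = 78897 \cdot \frac{127713}{2} = \frac{10076172561}{2}$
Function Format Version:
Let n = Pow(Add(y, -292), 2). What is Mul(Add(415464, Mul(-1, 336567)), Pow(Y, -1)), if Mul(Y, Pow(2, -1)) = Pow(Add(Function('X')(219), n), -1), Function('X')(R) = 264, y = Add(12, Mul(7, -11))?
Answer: Rational(10076172561, 2) ≈ 5.0381e+9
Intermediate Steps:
y = -65 (y = Add(12, -77) = -65)
n = 127449 (n = Pow(Add(-65, -292), 2) = Pow(-357, 2) = 127449)
Y = Rational(2, 127713) (Y = Mul(2, Pow(Add(264, 127449), -1)) = Mul(2, Pow(127713, -1)) = Mul(2, Rational(1, 127713)) = Rational(2, 127713) ≈ 1.5660e-5)
Mul(Add(415464, Mul(-1, 336567)), Pow(Y, -1)) = Mul(Add(415464, Mul(-1, 336567)), Pow(Rational(2, 127713), -1)) = Mul(Add(415464, -336567), Rational(127713, 2)) = Mul(78897, Rational(127713, 2)) = Rational(10076172561, 2)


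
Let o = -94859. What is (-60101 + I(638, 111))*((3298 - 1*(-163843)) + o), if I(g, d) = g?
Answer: -4298104566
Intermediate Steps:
(-60101 + I(638, 111))*((3298 - 1*(-163843)) + o) = (-60101 + 638)*((3298 - 1*(-163843)) - 94859) = -59463*((3298 + 163843) - 94859) = -59463*(167141 - 94859) = -59463*72282 = -4298104566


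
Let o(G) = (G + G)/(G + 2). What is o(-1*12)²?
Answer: 144/25 ≈ 5.7600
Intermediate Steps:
o(G) = 2*G/(2 + G) (o(G) = (2*G)/(2 + G) = 2*G/(2 + G))
o(-1*12)² = (2*(-1*12)/(2 - 1*12))² = (2*(-12)/(2 - 12))² = (2*(-12)/(-10))² = (2*(-12)*(-⅒))² = (12/5)² = 144/25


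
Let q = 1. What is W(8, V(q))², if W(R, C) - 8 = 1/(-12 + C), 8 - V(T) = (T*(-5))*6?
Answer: 43681/676 ≈ 64.617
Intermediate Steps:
V(T) = 8 + 30*T (V(T) = 8 - T*(-5)*6 = 8 - (-5*T)*6 = 8 - (-30)*T = 8 + 30*T)
W(R, C) = 8 + 1/(-12 + C)
W(8, V(q))² = ((-95 + 8*(8 + 30*1))/(-12 + (8 + 30*1)))² = ((-95 + 8*(8 + 30))/(-12 + (8 + 30)))² = ((-95 + 8*38)/(-12 + 38))² = ((-95 + 304)/26)² = ((1/26)*209)² = (209/26)² = 43681/676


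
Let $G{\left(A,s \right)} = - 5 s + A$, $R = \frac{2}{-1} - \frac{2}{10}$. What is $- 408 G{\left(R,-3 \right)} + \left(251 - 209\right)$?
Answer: $- \frac{25902}{5} \approx -5180.4$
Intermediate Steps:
$R = - \frac{11}{5}$ ($R = 2 \left(-1\right) - \frac{1}{5} = -2 - \frac{1}{5} = - \frac{11}{5} \approx -2.2$)
$G{\left(A,s \right)} = A - 5 s$
$- 408 G{\left(R,-3 \right)} + \left(251 - 209\right) = - 408 \left(- \frac{11}{5} - -15\right) + \left(251 - 209\right) = - 408 \left(- \frac{11}{5} + 15\right) + 42 = \left(-408\right) \frac{64}{5} + 42 = - \frac{26112}{5} + 42 = - \frac{25902}{5}$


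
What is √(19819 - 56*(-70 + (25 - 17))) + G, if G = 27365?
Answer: 27365 + √23291 ≈ 27518.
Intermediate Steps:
√(19819 - 56*(-70 + (25 - 17))) + G = √(19819 - 56*(-70 + (25 - 17))) + 27365 = √(19819 - 56*(-70 + 8)) + 27365 = √(19819 - 56*(-62)) + 27365 = √(19819 + 3472) + 27365 = √23291 + 27365 = 27365 + √23291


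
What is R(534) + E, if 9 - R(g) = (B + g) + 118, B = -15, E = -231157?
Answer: -231785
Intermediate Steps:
R(g) = -94 - g (R(g) = 9 - ((-15 + g) + 118) = 9 - (103 + g) = 9 + (-103 - g) = -94 - g)
R(534) + E = (-94 - 1*534) - 231157 = (-94 - 534) - 231157 = -628 - 231157 = -231785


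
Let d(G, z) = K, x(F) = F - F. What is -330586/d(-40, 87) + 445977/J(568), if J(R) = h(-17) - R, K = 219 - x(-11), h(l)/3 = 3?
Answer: -282466537/122421 ≈ -2307.3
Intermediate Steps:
x(F) = 0
h(l) = 9 (h(l) = 3*3 = 9)
K = 219 (K = 219 - 1*0 = 219 + 0 = 219)
J(R) = 9 - R
d(G, z) = 219
-330586/d(-40, 87) + 445977/J(568) = -330586/219 + 445977/(9 - 1*568) = -330586*1/219 + 445977/(9 - 568) = -330586/219 + 445977/(-559) = -330586/219 + 445977*(-1/559) = -330586/219 - 445977/559 = -282466537/122421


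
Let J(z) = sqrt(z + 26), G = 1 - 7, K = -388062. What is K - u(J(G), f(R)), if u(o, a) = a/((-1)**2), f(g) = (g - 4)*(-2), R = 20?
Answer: -388030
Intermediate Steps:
G = -6
J(z) = sqrt(26 + z)
f(g) = 8 - 2*g (f(g) = (-4 + g)*(-2) = 8 - 2*g)
u(o, a) = a (u(o, a) = a/1 = a*1 = a)
K - u(J(G), f(R)) = -388062 - (8 - 2*20) = -388062 - (8 - 40) = -388062 - 1*(-32) = -388062 + 32 = -388030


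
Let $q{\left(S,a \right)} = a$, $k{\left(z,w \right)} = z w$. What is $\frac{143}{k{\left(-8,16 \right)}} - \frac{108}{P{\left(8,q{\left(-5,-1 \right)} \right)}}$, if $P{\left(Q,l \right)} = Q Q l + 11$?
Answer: $\frac{6245}{6784} \approx 0.92055$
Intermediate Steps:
$k{\left(z,w \right)} = w z$
$P{\left(Q,l \right)} = 11 + l Q^{2}$ ($P{\left(Q,l \right)} = Q^{2} l + 11 = l Q^{2} + 11 = 11 + l Q^{2}$)
$\frac{143}{k{\left(-8,16 \right)}} - \frac{108}{P{\left(8,q{\left(-5,-1 \right)} \right)}} = \frac{143}{16 \left(-8\right)} - \frac{108}{11 - 8^{2}} = \frac{143}{-128} - \frac{108}{11 - 64} = 143 \left(- \frac{1}{128}\right) - \frac{108}{11 - 64} = - \frac{143}{128} - \frac{108}{-53} = - \frac{143}{128} - - \frac{108}{53} = - \frac{143}{128} + \frac{108}{53} = \frac{6245}{6784}$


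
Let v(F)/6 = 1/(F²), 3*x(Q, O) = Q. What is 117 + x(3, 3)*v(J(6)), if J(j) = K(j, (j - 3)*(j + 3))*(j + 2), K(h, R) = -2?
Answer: 14979/128 ≈ 117.02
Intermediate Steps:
x(Q, O) = Q/3
J(j) = -4 - 2*j (J(j) = -2*(j + 2) = -2*(2 + j) = -4 - 2*j)
v(F) = 6/F² (v(F) = 6/(F²) = 6/F²)
117 + x(3, 3)*v(J(6)) = 117 + ((⅓)*3)*(6/(-4 - 2*6)²) = 117 + 1*(6/(-4 - 12)²) = 117 + 1*(6/(-16)²) = 117 + 1*(6*(1/256)) = 117 + 1*(3/128) = 117 + 3/128 = 14979/128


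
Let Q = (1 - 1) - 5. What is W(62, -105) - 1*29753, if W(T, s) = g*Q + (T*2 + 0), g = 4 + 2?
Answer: -29659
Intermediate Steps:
Q = -5 (Q = 0 - 5 = -5)
g = 6
W(T, s) = -30 + 2*T (W(T, s) = 6*(-5) + (T*2 + 0) = -30 + (2*T + 0) = -30 + 2*T)
W(62, -105) - 1*29753 = (-30 + 2*62) - 1*29753 = (-30 + 124) - 29753 = 94 - 29753 = -29659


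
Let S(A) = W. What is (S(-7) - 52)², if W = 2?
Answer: 2500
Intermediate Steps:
S(A) = 2
(S(-7) - 52)² = (2 - 52)² = (-50)² = 2500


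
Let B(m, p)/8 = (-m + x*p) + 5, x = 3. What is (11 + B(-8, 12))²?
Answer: 162409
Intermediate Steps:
B(m, p) = 40 - 8*m + 24*p (B(m, p) = 8*((-m + 3*p) + 5) = 8*(5 - m + 3*p) = 40 - 8*m + 24*p)
(11 + B(-8, 12))² = (11 + (40 - 8*(-8) + 24*12))² = (11 + (40 + 64 + 288))² = (11 + 392)² = 403² = 162409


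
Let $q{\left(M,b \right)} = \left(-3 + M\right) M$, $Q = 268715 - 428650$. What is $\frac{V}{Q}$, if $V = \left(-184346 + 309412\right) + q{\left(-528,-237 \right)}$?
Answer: $- \frac{405434}{159935} \approx -2.535$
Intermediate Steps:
$Q = -159935$ ($Q = 268715 - 428650 = -159935$)
$q{\left(M,b \right)} = M \left(-3 + M\right)$
$V = 405434$ ($V = \left(-184346 + 309412\right) - 528 \left(-3 - 528\right) = 125066 - -280368 = 125066 + 280368 = 405434$)
$\frac{V}{Q} = \frac{405434}{-159935} = 405434 \left(- \frac{1}{159935}\right) = - \frac{405434}{159935}$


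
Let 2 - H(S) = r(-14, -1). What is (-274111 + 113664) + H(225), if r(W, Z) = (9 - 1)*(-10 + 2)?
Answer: -160381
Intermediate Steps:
r(W, Z) = -64 (r(W, Z) = 8*(-8) = -64)
H(S) = 66 (H(S) = 2 - 1*(-64) = 2 + 64 = 66)
(-274111 + 113664) + H(225) = (-274111 + 113664) + 66 = -160447 + 66 = -160381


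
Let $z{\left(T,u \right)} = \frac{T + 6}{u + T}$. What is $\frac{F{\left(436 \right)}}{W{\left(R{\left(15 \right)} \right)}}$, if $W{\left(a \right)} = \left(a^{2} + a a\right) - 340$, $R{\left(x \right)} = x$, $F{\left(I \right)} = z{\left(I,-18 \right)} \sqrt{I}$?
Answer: $\frac{221 \sqrt{109}}{11495} \approx 0.20072$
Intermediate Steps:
$z{\left(T,u \right)} = \frac{6 + T}{T + u}$
$F{\left(I \right)} = \frac{\sqrt{I} \left(6 + I\right)}{-18 + I}$ ($F{\left(I \right)} = \frac{6 + I}{I - 18} \sqrt{I} = \frac{6 + I}{-18 + I} \sqrt{I} = \frac{\sqrt{I} \left(6 + I\right)}{-18 + I}$)
$W{\left(a \right)} = -340 + 2 a^{2}$ ($W{\left(a \right)} = \left(a^{2} + a^{2}\right) - 340 = 2 a^{2} - 340 = -340 + 2 a^{2}$)
$\frac{F{\left(436 \right)}}{W{\left(R{\left(15 \right)} \right)}} = \frac{\sqrt{436} \frac{1}{-18 + 436} \left(6 + 436\right)}{-340 + 2 \cdot 15^{2}} = \frac{2 \sqrt{109} \cdot \frac{1}{418} \cdot 442}{-340 + 2 \cdot 225} = \frac{2 \sqrt{109} \cdot \frac{1}{418} \cdot 442}{-340 + 450} = \frac{\frac{442}{209} \sqrt{109}}{110} = \frac{442 \sqrt{109}}{209} \cdot \frac{1}{110} = \frac{221 \sqrt{109}}{11495}$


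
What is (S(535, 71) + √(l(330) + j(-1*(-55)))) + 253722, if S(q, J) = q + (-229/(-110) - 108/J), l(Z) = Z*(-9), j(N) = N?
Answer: 1985751549/7810 + I*√2915 ≈ 2.5426e+5 + 53.991*I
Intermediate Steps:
l(Z) = -9*Z
S(q, J) = 229/110 + q - 108/J (S(q, J) = q + (-229*(-1/110) - 108/J) = q + (229/110 - 108/J) = 229/110 + q - 108/J)
(S(535, 71) + √(l(330) + j(-1*(-55)))) + 253722 = ((229/110 + 535 - 108/71) + √(-9*330 - 1*(-55))) + 253722 = ((229/110 + 535 - 108*1/71) + √(-2970 + 55)) + 253722 = ((229/110 + 535 - 108/71) + √(-2915)) + 253722 = (4182729/7810 + I*√2915) + 253722 = 1985751549/7810 + I*√2915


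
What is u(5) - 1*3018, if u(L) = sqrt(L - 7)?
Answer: -3018 + I*sqrt(2) ≈ -3018.0 + 1.4142*I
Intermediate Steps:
u(L) = sqrt(-7 + L)
u(5) - 1*3018 = sqrt(-7 + 5) - 1*3018 = sqrt(-2) - 3018 = I*sqrt(2) - 3018 = -3018 + I*sqrt(2)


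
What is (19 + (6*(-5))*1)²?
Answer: 121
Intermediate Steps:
(19 + (6*(-5))*1)² = (19 - 30*1)² = (19 - 30)² = (-11)² = 121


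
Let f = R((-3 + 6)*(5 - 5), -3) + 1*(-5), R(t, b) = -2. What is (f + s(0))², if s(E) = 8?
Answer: 1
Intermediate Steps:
f = -7 (f = -2 + 1*(-5) = -2 - 5 = -7)
(f + s(0))² = (-7 + 8)² = 1² = 1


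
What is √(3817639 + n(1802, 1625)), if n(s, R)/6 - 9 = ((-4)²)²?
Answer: √3819229 ≈ 1954.3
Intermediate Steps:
n(s, R) = 1590 (n(s, R) = 54 + 6*((-4)²)² = 54 + 6*16² = 54 + 6*256 = 54 + 1536 = 1590)
√(3817639 + n(1802, 1625)) = √(3817639 + 1590) = √3819229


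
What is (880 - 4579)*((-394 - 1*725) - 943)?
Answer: 7627338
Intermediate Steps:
(880 - 4579)*((-394 - 1*725) - 943) = -3699*((-394 - 725) - 943) = -3699*(-1119 - 943) = -3699*(-2062) = 7627338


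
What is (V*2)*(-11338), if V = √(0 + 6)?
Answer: -22676*√6 ≈ -55545.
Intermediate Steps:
V = √6 ≈ 2.4495
(V*2)*(-11338) = (√6*2)*(-11338) = (2*√6)*(-11338) = -22676*√6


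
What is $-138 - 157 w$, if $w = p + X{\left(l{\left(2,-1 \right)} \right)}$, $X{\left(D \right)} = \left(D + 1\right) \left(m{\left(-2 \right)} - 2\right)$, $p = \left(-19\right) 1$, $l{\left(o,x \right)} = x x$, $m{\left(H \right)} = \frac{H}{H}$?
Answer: $3159$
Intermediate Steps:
$m{\left(H \right)} = 1$
$l{\left(o,x \right)} = x^{2}$
$p = -19$
$X{\left(D \right)} = -1 - D$ ($X{\left(D \right)} = \left(D + 1\right) \left(1 - 2\right) = \left(1 + D\right) \left(-1\right) = -1 - D$)
$w = -21$ ($w = -19 - 2 = -21$)
$-138 - 157 w = -138 - -3297 = -138 + 3297 = 3159$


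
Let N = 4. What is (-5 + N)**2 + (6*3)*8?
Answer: 145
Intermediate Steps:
(-5 + N)**2 + (6*3)*8 = (-5 + 4)**2 + (6*3)*8 = (-1)**2 + 18*8 = 1 + 144 = 145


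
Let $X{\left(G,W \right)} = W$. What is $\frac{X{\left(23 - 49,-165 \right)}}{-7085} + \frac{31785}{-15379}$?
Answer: $- \frac{263502}{128947} \approx -2.0435$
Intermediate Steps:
$\frac{X{\left(23 - 49,-165 \right)}}{-7085} + \frac{31785}{-15379} = - \frac{165}{-7085} + \frac{31785}{-15379} = \left(-165\right) \left(- \frac{1}{7085}\right) + 31785 \left(- \frac{1}{15379}\right) = \frac{33}{1417} - \frac{2445}{1183} = - \frac{263502}{128947}$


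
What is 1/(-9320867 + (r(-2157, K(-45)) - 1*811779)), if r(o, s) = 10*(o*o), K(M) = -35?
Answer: 1/36393844 ≈ 2.7477e-8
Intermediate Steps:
r(o, s) = 10*o²
1/(-9320867 + (r(-2157, K(-45)) - 1*811779)) = 1/(-9320867 + (10*(-2157)² - 1*811779)) = 1/(-9320867 + (10*4652649 - 811779)) = 1/(-9320867 + (46526490 - 811779)) = 1/(-9320867 + 45714711) = 1/36393844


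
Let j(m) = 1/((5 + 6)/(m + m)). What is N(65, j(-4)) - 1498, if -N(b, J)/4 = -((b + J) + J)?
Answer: -13682/11 ≈ -1243.8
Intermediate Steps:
j(m) = 2*m/11 (j(m) = 1/(11/((2*m))) = 1/(11*(1/(2*m))) = 1/(11/(2*m)) = 2*m/11)
N(b, J) = 4*b + 8*J (N(b, J) = -(-4)*((b + J) + J) = -(-4)*((J + b) + J) = -(-4)*(b + 2*J) = -4*(-b - 2*J) = 4*b + 8*J)
N(65, j(-4)) - 1498 = (4*65 + 8*((2/11)*(-4))) - 1498 = (260 + 8*(-8/11)) - 1498 = (260 - 64/11) - 1498 = 2796/11 - 1498 = -13682/11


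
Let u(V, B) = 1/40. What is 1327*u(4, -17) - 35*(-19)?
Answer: 27927/40 ≈ 698.17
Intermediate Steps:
u(V, B) = 1/40
1327*u(4, -17) - 35*(-19) = 1327*(1/40) - 35*(-19) = 1327/40 + 665 = 27927/40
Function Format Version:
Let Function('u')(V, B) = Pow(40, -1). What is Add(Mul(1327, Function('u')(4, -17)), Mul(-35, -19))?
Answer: Rational(27927, 40) ≈ 698.17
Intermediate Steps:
Function('u')(V, B) = Rational(1, 40)
Add(Mul(1327, Function('u')(4, -17)), Mul(-35, -19)) = Add(Mul(1327, Rational(1, 40)), Mul(-35, -19)) = Add(Rational(1327, 40), 665) = Rational(27927, 40)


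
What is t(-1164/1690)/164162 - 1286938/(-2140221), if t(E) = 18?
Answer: 105652419967/175671479901 ≈ 0.60142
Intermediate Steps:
t(-1164/1690)/164162 - 1286938/(-2140221) = 18/164162 - 1286938/(-2140221) = 18*(1/164162) - 1286938*(-1/2140221) = 9/82081 + 1286938/2140221 = 105652419967/175671479901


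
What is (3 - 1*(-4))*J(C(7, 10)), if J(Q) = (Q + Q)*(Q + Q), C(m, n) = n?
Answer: 2800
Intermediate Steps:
J(Q) = 4*Q² (J(Q) = (2*Q)*(2*Q) = 4*Q²)
(3 - 1*(-4))*J(C(7, 10)) = (3 - 1*(-4))*(4*10²) = (3 + 4)*(4*100) = 7*400 = 2800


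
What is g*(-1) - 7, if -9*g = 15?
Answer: -16/3 ≈ -5.3333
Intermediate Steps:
g = -5/3 (g = -1/9*15 = -5/3 ≈ -1.6667)
g*(-1) - 7 = -5/3*(-1) - 7 = 5/3 - 7 = -16/3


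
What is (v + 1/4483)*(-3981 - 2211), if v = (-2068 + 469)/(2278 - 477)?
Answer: 44375067072/8073883 ≈ 5496.1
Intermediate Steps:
v = -1599/1801 ≈ -0.88784
(v + 1/4483)*(-3981 - 2211) = (-1599/1801 + 1/4483)*(-3981 - 2211) = (-1599/1801 + 1/4483)*(-6192) = -7166516/8073883*(-6192) = 44375067072/8073883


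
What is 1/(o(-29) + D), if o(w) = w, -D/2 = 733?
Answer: -1/1495 ≈ -0.00066890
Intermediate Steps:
D = -1466 (D = -2*733 = -1466)
1/(o(-29) + D) = 1/(-29 - 1466) = 1/(-1495) = -1/1495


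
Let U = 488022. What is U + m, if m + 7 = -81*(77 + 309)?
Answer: 456749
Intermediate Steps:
m = -31273 (m = -7 - 81*(77 + 309) = -7 - 81*386 = -7 - 31266 = -31273)
U + m = 488022 - 31273 = 456749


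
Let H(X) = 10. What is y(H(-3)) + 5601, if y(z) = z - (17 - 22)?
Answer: 5616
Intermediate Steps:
y(z) = 5 + z (y(z) = z - 1*(-5) = z + 5 = 5 + z)
y(H(-3)) + 5601 = (5 + 10) + 5601 = 15 + 5601 = 5616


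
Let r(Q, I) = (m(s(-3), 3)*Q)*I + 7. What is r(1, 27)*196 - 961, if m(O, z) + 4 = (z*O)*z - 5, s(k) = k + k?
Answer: -332985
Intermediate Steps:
s(k) = 2*k
m(O, z) = -9 + O*z² (m(O, z) = -4 + ((z*O)*z - 5) = -4 + ((O*z)*z - 5) = -4 + (O*z² - 5) = -4 + (-5 + O*z²) = -9 + O*z²)
r(Q, I) = 7 - 63*I*Q (r(Q, I) = ((-9 + (2*(-3))*3²)*Q)*I + 7 = ((-9 - 6*9)*Q)*I + 7 = ((-9 - 54)*Q)*I + 7 = (-63*Q)*I + 7 = -63*I*Q + 7 = 7 - 63*I*Q)
r(1, 27)*196 - 961 = (7 - 63*27*1)*196 - 961 = (7 - 1701)*196 - 961 = -1694*196 - 961 = -332024 - 961 = -332985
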